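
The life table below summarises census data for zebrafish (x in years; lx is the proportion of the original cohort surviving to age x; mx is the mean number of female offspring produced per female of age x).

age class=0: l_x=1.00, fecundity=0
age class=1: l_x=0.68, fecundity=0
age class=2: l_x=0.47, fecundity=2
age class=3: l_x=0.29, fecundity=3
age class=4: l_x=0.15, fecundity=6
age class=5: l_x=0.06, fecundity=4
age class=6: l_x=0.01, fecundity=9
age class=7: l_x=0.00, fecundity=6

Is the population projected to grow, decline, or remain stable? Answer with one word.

R0 = Σ lx·mx = 0 + 0 + 0.94 + 0.87 + 0.9 + 0.24 + 0.09 + 0 = 3.04
R0 > 1, so the population is growing.

growing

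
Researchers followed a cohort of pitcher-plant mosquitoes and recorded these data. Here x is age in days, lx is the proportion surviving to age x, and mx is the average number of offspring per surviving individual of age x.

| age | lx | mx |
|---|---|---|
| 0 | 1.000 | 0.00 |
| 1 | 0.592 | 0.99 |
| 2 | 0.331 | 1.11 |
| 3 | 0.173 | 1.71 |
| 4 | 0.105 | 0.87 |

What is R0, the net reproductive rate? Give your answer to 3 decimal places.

1.341

lx·mx by age: 0, 0.58608, 0.36741, 0.29583, 0.09135
R0 = Σ lx·mx = 1.34067 → 1.341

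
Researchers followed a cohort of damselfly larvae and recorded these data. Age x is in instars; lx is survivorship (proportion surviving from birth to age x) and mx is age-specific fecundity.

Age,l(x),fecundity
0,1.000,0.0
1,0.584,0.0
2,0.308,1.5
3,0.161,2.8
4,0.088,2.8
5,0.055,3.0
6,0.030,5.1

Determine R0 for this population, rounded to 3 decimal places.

lx·mx by age: 0, 0, 0.462, 0.4508, 0.2464, 0.165, 0.153
R0 = Σ lx·mx = 1.4772 → 1.477

1.477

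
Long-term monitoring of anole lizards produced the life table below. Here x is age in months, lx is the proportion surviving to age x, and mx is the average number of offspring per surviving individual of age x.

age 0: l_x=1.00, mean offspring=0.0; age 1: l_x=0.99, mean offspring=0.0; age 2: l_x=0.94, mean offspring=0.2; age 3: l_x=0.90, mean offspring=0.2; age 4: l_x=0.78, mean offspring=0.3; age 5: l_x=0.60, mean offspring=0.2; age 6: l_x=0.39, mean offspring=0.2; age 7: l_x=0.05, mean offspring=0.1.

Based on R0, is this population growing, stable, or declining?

R0 = Σ lx·mx = 0 + 0 + 0.188 + 0.18 + 0.234 + 0.12 + 0.078 + 0.005 = 0.805
R0 < 1, so the population is declining.

declining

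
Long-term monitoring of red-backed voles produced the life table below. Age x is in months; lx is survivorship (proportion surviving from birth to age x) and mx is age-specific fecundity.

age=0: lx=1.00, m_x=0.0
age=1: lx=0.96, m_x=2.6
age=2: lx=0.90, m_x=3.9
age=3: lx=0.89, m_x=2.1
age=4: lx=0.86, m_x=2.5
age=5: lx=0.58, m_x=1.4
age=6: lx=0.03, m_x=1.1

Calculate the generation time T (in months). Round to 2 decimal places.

lx·mx: 0, 2.496, 3.51, 1.869, 2.15, 0.812, 0.033 → R0 = 10.87
x·lx·mx: 0, 2.496, 7.02, 5.607, 8.6, 4.06, 0.198 → Σ = 27.981
T = 27.981 / 10.87 = 2.574149… → 2.57

2.57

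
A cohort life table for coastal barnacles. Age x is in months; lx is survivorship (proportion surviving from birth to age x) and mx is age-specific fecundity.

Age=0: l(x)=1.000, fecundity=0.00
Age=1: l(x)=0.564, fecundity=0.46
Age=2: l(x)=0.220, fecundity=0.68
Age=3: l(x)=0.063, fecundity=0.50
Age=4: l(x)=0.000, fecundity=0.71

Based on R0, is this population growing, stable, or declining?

declining

R0 = Σ lx·mx = 0 + 0.25944 + 0.1496 + 0.0315 + 0 = 0.44054
R0 < 1, so the population is declining.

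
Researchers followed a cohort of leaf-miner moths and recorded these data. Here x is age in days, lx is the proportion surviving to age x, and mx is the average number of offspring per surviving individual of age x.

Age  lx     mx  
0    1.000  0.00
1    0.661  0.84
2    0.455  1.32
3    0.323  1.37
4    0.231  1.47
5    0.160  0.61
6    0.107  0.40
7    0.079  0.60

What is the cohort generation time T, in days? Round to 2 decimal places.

2.60

lx·mx: 0, 0.55524, 0.6006, 0.44251, 0.33957, 0.0976, 0.0428, 0.0474 → R0 = 2.12572
x·lx·mx: 0, 0.55524, 1.2012, 1.32753, 1.35828, 0.488, 0.2568, 0.3318 → Σ = 5.51885
T = 5.51885 / 2.12572 = 2.596226… → 2.60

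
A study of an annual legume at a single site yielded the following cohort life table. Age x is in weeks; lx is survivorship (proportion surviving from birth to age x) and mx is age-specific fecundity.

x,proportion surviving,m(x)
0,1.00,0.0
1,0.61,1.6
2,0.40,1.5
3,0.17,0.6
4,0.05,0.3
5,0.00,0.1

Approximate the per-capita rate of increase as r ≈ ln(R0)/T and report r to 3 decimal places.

R0 = Σ lx·mx = 0 + 0.976 + 0.6 + 0.102 + 0.015 + 0 = 1.693
Σ x·lx·mx = 2.542; T = 2.542/1.693 = 1.50148…
r ≈ ln(R0)/T = ln(1.693)/1.50148… = 0.35066… → 0.351

0.351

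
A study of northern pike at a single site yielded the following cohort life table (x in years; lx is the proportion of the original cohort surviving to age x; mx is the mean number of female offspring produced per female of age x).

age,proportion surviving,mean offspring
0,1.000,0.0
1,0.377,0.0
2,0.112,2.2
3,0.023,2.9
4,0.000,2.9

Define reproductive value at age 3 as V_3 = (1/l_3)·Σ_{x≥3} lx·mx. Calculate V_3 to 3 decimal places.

lx·mx for x ≥ 3: 0.0667, 0 → sum = 0.0667
V_3 = 0.0667 / l_3 = 0.0667 / 0.023 = 2.9 → 2.900

2.900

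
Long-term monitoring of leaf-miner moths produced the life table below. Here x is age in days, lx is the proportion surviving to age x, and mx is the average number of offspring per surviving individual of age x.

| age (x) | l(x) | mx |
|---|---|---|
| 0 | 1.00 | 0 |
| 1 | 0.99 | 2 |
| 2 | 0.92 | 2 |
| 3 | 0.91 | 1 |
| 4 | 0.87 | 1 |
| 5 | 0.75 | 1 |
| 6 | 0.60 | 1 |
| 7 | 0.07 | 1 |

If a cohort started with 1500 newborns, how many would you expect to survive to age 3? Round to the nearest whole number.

Expected survivors = N0 · l_3 = 1500 × 0.91 = 1365 → 1365

1365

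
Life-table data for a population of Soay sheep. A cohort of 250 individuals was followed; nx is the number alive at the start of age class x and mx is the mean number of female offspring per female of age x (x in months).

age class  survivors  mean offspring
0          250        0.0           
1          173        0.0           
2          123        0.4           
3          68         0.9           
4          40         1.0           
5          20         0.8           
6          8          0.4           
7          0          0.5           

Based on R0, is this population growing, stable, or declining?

declining

lx = nx/n0 = nx/250: 1, 0.692, 0.492, 0.272, 0.16, 0.08, 0.032, 0
R0 = Σ lx·mx = 0 + 0 + 0.1968 + 0.2448 + 0.16 + 0.064 + 0.0128 + 0 = 0.6784
R0 < 1, so the population is declining.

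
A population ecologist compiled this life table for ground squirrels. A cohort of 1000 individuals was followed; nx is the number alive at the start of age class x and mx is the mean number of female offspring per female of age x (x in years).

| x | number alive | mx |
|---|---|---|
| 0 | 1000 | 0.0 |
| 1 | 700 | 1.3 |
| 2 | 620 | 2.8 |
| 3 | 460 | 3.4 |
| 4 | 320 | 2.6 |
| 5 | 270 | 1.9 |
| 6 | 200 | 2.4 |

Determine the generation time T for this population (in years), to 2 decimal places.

2.96

lx = nx/n0 = nx/1000: 1, 0.7, 0.62, 0.46, 0.32, 0.27, 0.2
lx·mx: 0, 0.91, 1.736, 1.564, 0.832, 0.513, 0.48 → R0 = 6.035
x·lx·mx: 0, 0.91, 3.472, 4.692, 3.328, 2.565, 2.88 → Σ = 17.847
T = 17.847 / 6.035 = 2.957249… → 2.96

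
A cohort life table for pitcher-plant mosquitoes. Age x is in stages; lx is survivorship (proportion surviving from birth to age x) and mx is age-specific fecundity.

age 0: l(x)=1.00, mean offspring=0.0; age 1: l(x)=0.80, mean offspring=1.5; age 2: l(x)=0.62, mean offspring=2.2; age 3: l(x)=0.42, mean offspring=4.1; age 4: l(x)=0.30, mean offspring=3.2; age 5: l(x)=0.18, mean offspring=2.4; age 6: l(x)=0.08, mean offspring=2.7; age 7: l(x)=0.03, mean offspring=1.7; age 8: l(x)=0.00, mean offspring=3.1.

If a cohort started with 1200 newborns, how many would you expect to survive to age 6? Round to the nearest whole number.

Expected survivors = N0 · l_6 = 1200 × 0.08 = 96 → 96

96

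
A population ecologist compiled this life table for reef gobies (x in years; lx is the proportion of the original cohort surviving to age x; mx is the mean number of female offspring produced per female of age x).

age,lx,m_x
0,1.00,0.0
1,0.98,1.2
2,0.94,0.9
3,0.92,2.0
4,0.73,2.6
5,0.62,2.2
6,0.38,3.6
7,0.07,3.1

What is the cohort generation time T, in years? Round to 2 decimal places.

lx·mx: 0, 1.176, 0.846, 1.84, 1.898, 1.364, 1.368, 0.217 → R0 = 8.709
x·lx·mx: 0, 1.176, 1.692, 5.52, 7.592, 6.82, 8.208, 1.519 → Σ = 32.527
T = 32.527 / 8.709 = 3.734872… → 3.73

3.73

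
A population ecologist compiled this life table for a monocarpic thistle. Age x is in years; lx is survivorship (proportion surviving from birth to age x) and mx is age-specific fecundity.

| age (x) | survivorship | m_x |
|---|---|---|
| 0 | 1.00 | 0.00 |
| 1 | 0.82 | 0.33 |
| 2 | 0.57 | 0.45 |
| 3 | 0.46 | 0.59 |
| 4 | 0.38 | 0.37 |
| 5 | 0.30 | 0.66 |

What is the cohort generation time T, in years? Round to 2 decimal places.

2.77

lx·mx: 0, 0.2706, 0.2565, 0.2714, 0.1406, 0.198 → R0 = 1.1371
x·lx·mx: 0, 0.2706, 0.513, 0.8142, 0.5624, 0.99 → Σ = 3.1502
T = 3.1502 / 1.1371 = 2.770381… → 2.77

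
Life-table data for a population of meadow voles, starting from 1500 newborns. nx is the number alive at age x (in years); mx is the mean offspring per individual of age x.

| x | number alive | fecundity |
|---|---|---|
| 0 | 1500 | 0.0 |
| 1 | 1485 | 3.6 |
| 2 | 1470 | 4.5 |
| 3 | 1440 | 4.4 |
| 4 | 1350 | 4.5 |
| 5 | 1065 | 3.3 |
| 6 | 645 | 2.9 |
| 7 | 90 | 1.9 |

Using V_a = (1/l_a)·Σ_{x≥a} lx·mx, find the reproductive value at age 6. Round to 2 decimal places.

lx = nx/n0 = nx/1500: 1, 0.99, 0.98, 0.96, 0.9, 0.71, 0.43, 0.06
lx·mx for x ≥ 6: 1.247, 0.114 → sum = 1.361
V_6 = 1.361 / l_6 = 1.361 / 0.43 = 3.165116… → 3.17

3.17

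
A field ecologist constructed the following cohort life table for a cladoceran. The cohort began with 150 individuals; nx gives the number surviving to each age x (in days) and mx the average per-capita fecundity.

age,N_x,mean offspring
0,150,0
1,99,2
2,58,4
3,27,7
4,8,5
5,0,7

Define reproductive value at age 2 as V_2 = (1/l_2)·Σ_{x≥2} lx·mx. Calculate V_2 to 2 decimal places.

lx = nx/n0 = nx/150: 1, 0.66, 0.38667…, 0.18, 0.05333…, 0
lx·mx for x ≥ 2: 1.546667…, 1.26, 0.266667…, 0 → sum = 3.073333…
V_2 = 3.073333… / l_2 = 3.073333… / 0.386667… = 7.948276… → 7.95

7.95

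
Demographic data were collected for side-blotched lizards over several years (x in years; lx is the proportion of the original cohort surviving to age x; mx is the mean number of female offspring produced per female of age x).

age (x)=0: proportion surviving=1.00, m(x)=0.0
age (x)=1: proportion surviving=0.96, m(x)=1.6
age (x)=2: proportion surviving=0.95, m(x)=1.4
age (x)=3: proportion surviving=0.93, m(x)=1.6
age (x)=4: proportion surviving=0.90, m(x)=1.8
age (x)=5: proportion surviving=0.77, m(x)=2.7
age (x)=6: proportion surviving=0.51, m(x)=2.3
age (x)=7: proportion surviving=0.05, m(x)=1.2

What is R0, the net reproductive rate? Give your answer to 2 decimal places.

9.29

lx·mx by age: 0, 1.536, 1.33, 1.488, 1.62, 2.079, 1.173, 0.06
R0 = Σ lx·mx = 9.286 → 9.29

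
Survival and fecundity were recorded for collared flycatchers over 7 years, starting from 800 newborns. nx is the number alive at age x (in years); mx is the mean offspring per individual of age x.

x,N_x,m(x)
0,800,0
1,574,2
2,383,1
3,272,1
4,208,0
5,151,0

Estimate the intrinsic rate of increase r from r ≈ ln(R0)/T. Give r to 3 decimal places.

0.537

lx = nx/n0 = nx/800: 1, 0.7175, 0.47875, 0.34, 0.26, 0.18875
R0 = Σ lx·mx = 0 + 1.435 + 0.47875 + 0.34 + 0 + 0 = 2.25375
Σ x·lx·mx = 3.4125; T = 3.4125/2.25375 = 1.51414…
r ≈ ln(R0)/T = ln(2.25375)/1.51414… = 0.53667… → 0.537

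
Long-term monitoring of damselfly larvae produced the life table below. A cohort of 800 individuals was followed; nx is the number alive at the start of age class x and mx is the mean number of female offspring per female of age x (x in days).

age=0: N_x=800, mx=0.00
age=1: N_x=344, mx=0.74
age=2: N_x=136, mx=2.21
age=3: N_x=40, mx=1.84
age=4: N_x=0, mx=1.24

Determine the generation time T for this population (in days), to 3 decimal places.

1.712

lx = nx/n0 = nx/800: 1, 0.43, 0.17, 0.05, 0
lx·mx: 0, 0.3182, 0.3757, 0.092, 0 → R0 = 0.7859
x·lx·mx: 0, 0.3182, 0.7514, 0.276, 0 → Σ = 1.3456
T = 1.3456 / 0.7859 = 1.712177… → 1.712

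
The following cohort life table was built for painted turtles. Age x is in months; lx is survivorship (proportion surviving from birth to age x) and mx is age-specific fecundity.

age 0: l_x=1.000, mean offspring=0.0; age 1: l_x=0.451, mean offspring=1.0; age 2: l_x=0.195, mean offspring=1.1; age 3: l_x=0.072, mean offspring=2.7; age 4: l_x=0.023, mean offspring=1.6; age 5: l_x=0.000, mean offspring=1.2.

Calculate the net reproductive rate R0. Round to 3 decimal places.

lx·mx by age: 0, 0.451, 0.2145, 0.1944, 0.0368, 0
R0 = Σ lx·mx = 0.8967 → 0.897

0.897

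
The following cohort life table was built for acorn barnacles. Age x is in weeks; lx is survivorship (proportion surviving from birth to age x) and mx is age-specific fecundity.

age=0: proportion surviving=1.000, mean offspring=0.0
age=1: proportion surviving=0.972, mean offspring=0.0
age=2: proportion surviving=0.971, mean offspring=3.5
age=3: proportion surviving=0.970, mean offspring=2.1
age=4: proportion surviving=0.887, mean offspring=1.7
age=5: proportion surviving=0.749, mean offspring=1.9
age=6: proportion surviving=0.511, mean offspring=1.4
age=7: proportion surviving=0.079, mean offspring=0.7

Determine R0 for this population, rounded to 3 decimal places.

lx·mx by age: 0, 0, 3.3985, 2.037, 1.5079, 1.4231, 0.7154, 0.0553
R0 = Σ lx·mx = 9.1372 → 9.137

9.137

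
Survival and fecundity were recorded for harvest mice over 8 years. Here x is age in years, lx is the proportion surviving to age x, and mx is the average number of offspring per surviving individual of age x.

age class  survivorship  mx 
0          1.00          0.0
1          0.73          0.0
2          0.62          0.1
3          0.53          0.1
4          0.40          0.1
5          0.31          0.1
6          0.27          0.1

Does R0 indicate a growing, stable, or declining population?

declining

R0 = Σ lx·mx = 0 + 0 + 0.062 + 0.053 + 0.04 + 0.031 + 0.027 = 0.213
R0 < 1, so the population is declining.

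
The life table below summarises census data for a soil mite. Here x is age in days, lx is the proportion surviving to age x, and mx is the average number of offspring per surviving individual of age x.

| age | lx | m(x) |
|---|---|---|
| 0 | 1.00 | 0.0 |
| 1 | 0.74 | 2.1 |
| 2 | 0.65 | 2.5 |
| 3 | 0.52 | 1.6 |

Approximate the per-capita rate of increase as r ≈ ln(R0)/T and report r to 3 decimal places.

0.763

R0 = Σ lx·mx = 0 + 1.554 + 1.625 + 0.832 = 4.011
Σ x·lx·mx = 7.3; T = 7.3/4.011 = 1.82…
r ≈ ln(R0)/T = ln(4.011)/1.82… = 0.76321… → 0.763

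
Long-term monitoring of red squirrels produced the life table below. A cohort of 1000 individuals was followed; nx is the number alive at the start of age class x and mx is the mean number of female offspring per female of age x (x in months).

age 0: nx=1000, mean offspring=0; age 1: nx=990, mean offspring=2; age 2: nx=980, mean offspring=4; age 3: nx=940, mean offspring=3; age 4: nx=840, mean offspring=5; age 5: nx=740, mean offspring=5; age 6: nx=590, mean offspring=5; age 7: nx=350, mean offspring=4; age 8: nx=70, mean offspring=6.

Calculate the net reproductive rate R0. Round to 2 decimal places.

21.39

lx = nx/n0 = nx/1000: 1, 0.99, 0.98, 0.94, 0.84, 0.74, 0.59, 0.35, 0.07
lx·mx by age: 0, 1.98, 3.92, 2.82, 4.2, 3.7, 2.95, 1.4, 0.42
R0 = Σ lx·mx = 21.39 → 21.39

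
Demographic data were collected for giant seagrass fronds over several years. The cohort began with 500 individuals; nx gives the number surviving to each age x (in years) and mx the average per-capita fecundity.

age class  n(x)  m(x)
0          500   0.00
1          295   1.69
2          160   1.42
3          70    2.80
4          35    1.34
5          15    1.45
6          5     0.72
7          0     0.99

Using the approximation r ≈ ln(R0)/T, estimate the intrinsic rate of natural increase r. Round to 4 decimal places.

lx = nx/n0 = nx/500: 1, 0.59, 0.32, 0.14, 0.07, 0.03, 0.01, 0
R0 = Σ lx·mx = 0 + 0.9971 + 0.4544 + 0.392 + 0.0938 + 0.0435 + 0.0072 + 0 = 1.988
Σ x·lx·mx = 3.7178; T = 3.7178/1.988 = 1.87012…
r ≈ ln(R0)/T = ln(1.988)/1.87012… = 0.367425… → 0.3674

0.3674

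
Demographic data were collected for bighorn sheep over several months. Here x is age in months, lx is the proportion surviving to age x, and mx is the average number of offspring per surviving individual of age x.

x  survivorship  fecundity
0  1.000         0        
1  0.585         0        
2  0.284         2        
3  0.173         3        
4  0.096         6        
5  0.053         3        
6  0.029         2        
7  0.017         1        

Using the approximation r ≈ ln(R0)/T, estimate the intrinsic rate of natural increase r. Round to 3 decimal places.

0.194

R0 = Σ lx·mx = 0 + 0 + 0.568 + 0.519 + 0.576 + 0.159 + 0.058 + 0.017 = 1.897
Σ x·lx·mx = 6.259; T = 6.259/1.897 = 3.29942…
r ≈ ln(R0)/T = ln(1.897)/3.29942… = 0.19406… → 0.194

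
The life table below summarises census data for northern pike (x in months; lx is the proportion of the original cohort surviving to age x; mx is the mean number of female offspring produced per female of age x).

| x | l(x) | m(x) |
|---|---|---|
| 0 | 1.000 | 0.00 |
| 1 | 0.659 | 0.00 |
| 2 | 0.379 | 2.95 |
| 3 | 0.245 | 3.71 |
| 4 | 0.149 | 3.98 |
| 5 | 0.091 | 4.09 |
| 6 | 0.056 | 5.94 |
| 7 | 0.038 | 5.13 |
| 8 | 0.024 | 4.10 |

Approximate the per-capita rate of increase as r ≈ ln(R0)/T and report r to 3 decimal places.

0.349

R0 = Σ lx·mx = 0 + 0 + 1.11805 + 0.90895 + 0.59302 + 0.37219 + 0.33264 + 0.19494 + 0.0984 = 3.61819
Σ x·lx·mx = 13.3436; T = 13.3436/3.61819 = 3.68792…
r ≈ ln(R0)/T = ln(3.61819)/3.68792… = 0.3487… → 0.349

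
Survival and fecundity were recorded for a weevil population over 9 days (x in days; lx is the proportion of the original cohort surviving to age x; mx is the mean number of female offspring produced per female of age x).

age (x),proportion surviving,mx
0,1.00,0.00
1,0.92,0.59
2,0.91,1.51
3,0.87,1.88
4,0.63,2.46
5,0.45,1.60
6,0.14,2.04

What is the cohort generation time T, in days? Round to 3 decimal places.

lx·mx: 0, 0.5428, 1.3741, 1.6356, 1.5498, 0.72, 0.2856 → R0 = 6.1079
x·lx·mx: 0, 0.5428, 2.7482, 4.9068, 6.1992, 3.6, 1.7136 → Σ = 19.7106
T = 19.7106 / 6.1079 = 3.227067… → 3.227

3.227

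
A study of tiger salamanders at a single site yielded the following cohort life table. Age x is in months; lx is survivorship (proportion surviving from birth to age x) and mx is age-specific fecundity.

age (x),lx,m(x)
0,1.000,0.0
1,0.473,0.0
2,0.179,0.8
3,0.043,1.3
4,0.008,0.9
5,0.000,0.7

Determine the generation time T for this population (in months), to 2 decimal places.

2.34

lx·mx: 0, 0, 0.1432, 0.0559, 0.0072, 0 → R0 = 0.2063
x·lx·mx: 0, 0, 0.2864, 0.1677, 0.0288, 0 → Σ = 0.4829
T = 0.4829 / 0.2063 = 2.340766… → 2.34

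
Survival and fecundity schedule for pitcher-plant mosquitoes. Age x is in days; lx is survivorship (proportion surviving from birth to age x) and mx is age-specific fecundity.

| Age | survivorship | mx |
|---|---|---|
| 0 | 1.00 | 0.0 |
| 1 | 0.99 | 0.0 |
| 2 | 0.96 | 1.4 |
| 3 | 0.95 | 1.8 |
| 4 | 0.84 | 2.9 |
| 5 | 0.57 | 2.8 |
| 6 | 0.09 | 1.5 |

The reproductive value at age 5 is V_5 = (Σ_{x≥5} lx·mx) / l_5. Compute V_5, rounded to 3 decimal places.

lx·mx for x ≥ 5: 1.596, 0.135 → sum = 1.731
V_5 = 1.731 / l_5 = 1.731 / 0.57 = 3.036842… → 3.037

3.037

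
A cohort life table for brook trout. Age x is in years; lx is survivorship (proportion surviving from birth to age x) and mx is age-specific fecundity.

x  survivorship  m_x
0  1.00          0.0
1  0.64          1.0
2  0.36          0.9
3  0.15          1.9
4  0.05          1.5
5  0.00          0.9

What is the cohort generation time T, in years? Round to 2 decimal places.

lx·mx: 0, 0.64, 0.324, 0.285, 0.075, 0 → R0 = 1.324
x·lx·mx: 0, 0.64, 0.648, 0.855, 0.3, 0 → Σ = 2.443
T = 2.443 / 1.324 = 1.845166… → 1.85

1.85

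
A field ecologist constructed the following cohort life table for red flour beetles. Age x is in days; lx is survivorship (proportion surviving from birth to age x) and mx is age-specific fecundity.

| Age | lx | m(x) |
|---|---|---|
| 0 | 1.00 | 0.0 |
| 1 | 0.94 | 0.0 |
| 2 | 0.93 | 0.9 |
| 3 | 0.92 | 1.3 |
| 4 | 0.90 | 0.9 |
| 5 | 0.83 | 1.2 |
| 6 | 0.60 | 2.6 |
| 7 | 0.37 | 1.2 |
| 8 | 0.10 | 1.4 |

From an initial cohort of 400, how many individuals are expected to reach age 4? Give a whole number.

Expected survivors = N0 · l_4 = 400 × 0.90 = 360 → 360

360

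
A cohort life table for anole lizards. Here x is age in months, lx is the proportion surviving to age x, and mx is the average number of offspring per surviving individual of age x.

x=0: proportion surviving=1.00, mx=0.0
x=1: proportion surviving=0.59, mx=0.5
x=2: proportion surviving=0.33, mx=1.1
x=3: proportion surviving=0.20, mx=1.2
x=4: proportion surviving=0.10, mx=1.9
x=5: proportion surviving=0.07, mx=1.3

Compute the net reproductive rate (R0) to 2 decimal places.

1.18

lx·mx by age: 0, 0.295, 0.363, 0.24, 0.19, 0.091
R0 = Σ lx·mx = 1.179 → 1.18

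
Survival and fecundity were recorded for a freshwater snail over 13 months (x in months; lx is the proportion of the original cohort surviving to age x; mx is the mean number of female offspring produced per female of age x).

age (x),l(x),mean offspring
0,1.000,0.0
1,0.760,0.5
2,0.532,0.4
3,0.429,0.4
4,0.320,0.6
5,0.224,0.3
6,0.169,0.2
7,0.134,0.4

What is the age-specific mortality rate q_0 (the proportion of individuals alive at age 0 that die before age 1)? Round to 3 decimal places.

0.240

q_0 = (l_0 − l_1) / l_0 = (1 − 0.76) / 1
     = 0.24 / 1 = 0.24 → 0.240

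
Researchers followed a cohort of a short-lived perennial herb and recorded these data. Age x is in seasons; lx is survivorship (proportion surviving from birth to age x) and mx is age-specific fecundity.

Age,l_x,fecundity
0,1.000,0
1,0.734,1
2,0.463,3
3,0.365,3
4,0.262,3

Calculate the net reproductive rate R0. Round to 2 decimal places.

lx·mx by age: 0, 0.734, 1.389, 1.095, 0.786
R0 = Σ lx·mx = 4.004 → 4.00

4.00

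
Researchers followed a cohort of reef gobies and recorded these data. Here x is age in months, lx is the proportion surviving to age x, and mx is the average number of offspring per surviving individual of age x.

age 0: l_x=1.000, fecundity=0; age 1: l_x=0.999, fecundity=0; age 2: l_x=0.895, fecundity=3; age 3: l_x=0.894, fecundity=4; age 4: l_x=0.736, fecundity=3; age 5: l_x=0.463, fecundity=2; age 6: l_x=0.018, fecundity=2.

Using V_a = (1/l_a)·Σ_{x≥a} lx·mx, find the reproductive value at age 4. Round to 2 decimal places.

4.31

lx·mx for x ≥ 4: 2.208, 0.926, 0.036 → sum = 3.17
V_4 = 3.17 / l_4 = 3.17 / 0.736 = 4.307065… → 4.31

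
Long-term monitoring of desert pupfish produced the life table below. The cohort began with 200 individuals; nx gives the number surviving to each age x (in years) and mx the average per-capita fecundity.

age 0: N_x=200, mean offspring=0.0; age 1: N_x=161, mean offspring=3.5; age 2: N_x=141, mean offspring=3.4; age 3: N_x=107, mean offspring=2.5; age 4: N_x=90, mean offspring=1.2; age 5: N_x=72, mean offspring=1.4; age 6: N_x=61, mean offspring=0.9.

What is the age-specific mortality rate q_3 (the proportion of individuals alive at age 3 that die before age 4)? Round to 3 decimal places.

lx = nx/n0 = nx/200: 1, 0.805, 0.705, 0.535, 0.45, 0.36, 0.305
q_3 = (l_3 − l_4) / l_3 = (0.535 − 0.45) / 0.535
     = 0.085 / 0.535 = 0.158879… → 0.159

0.159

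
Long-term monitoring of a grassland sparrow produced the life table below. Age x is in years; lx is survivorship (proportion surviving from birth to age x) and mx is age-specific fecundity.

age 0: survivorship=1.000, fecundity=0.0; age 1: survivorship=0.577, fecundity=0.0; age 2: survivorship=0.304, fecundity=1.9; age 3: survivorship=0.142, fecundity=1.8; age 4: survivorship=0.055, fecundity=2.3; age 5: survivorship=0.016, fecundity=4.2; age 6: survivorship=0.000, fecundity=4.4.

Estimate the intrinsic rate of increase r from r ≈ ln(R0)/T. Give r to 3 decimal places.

R0 = Σ lx·mx = 0 + 0 + 0.5776 + 0.2556 + 0.1265 + 0.0672 + 0 = 1.0269
Σ x·lx·mx = 2.764; T = 2.764/1.0269 = 2.6916…
r ≈ ln(R0)/T = ln(1.0269)/2.6916… = 0.00986… → 0.010

0.010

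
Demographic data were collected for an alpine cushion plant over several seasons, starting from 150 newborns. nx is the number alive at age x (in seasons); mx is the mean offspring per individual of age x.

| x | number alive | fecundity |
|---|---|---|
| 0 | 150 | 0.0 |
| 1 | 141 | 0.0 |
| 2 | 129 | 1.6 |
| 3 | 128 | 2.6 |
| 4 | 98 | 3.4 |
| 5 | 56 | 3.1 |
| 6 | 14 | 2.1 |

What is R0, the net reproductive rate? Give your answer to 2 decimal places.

7.17

lx = nx/n0 = nx/150: 1, 0.94, 0.86, 0.85333…, 0.65333…, 0.37333…, 0.09333…
lx·mx by age: 0, 0, 1.376, 2.218667…, 2.221333…, 1.157333…, 0.196…
R0 = Σ lx·mx = 7.169333… → 7.17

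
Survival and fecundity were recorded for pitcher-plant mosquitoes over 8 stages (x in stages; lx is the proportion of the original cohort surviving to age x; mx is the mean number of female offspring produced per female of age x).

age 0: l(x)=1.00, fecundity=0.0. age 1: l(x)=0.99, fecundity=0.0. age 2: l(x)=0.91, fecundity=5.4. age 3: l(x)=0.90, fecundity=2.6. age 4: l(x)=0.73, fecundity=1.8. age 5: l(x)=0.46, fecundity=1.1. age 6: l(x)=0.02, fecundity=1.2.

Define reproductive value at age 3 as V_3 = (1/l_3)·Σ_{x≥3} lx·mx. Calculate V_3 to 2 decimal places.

lx·mx for x ≥ 3: 2.34, 1.314, 0.506, 0.024 → sum = 4.184
V_3 = 4.184 / l_3 = 4.184 / 0.9 = 4.648889… → 4.65

4.65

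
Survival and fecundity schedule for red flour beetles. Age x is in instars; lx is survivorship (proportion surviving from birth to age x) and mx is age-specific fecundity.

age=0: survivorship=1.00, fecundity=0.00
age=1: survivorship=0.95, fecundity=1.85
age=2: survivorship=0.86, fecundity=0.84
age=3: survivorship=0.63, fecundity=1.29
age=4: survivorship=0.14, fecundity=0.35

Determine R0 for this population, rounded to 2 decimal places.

lx·mx by age: 0, 1.7575, 0.7224, 0.8127, 0.049
R0 = Σ lx·mx = 3.3416 → 3.34

3.34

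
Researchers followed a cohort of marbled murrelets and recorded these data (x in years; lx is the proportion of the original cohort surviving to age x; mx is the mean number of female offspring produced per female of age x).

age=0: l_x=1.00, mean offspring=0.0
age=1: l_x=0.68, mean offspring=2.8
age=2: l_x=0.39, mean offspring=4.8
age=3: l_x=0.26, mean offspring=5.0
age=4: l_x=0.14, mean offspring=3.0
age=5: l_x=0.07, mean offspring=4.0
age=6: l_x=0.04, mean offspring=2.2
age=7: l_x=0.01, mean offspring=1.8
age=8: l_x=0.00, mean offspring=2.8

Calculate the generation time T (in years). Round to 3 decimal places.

lx·mx: 0, 1.904, 1.872, 1.3, 0.42, 0.28, 0.088, 0.018, 0 → R0 = 5.882
x·lx·mx: 0, 1.904, 3.744, 3.9, 1.68, 1.4, 0.528, 0.126, 0 → Σ = 13.282
T = 13.282 / 5.882 = 2.258075… → 2.258

2.258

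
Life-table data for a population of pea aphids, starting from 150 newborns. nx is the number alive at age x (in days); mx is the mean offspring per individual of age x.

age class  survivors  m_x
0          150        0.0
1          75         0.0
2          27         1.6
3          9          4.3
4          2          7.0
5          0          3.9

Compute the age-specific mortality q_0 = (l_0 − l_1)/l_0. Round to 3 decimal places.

lx = nx/n0 = nx/150: 1, 0.5, 0.18, 0.06, 0.01333…, 0
q_0 = (l_0 − l_1) / l_0 = (1 − 0.5) / 1
     = 0.5 / 1 = 0.5 → 0.500

0.500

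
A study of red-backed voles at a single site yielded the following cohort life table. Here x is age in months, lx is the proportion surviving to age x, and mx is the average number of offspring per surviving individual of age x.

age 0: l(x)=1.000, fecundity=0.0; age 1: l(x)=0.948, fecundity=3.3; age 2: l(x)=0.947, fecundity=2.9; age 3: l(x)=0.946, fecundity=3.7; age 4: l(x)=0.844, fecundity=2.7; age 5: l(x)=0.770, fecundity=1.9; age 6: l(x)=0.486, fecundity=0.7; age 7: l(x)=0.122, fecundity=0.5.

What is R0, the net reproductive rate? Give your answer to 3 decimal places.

lx·mx by age: 0, 3.1284, 2.7463, 3.5002, 2.2788, 1.463, 0.3402, 0.061
R0 = Σ lx·mx = 13.5179 → 13.518

13.518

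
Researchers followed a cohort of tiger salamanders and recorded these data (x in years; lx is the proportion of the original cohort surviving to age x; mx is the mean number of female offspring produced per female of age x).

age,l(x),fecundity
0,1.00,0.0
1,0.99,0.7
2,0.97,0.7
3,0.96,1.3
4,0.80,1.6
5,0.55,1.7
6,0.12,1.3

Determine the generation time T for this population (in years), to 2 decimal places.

lx·mx: 0, 0.693, 0.679, 1.248, 1.28, 0.935, 0.156 → R0 = 4.991
x·lx·mx: 0, 0.693, 1.358, 3.744, 5.12, 4.675, 0.936 → Σ = 16.526
T = 16.526 / 4.991 = 3.31116… → 3.31

3.31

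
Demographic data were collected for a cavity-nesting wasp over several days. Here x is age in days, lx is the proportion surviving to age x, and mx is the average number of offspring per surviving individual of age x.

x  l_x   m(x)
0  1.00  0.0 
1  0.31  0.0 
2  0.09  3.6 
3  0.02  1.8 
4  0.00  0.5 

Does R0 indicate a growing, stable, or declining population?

declining

R0 = Σ lx·mx = 0 + 0 + 0.324 + 0.036 + 0 = 0.36
R0 < 1, so the population is declining.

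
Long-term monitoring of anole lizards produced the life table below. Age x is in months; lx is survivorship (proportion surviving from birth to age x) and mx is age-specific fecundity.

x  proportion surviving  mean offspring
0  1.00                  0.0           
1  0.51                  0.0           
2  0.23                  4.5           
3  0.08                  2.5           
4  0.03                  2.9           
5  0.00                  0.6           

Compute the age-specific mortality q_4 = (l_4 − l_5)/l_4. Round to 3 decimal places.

1.000

q_4 = (l_4 − l_5) / l_4 = (0.03 − 0) / 0.03
     = 0.03 / 0.03 = 1 → 1.000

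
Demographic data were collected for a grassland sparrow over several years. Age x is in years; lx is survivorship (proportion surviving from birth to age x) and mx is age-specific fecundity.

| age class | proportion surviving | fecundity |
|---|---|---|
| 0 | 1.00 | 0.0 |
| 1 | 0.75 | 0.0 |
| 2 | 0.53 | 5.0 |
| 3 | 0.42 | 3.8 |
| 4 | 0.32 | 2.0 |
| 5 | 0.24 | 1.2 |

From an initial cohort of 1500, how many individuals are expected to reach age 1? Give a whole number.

1125

Expected survivors = N0 · l_1 = 1500 × 0.75 = 1125 → 1125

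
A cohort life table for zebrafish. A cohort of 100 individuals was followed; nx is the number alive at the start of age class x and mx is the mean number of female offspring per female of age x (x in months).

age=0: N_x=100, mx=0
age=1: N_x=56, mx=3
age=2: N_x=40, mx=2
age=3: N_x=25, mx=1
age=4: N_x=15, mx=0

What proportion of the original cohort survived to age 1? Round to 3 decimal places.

0.560

l_1 = n_1/n_0 = 56/100 = 0.56 → 0.560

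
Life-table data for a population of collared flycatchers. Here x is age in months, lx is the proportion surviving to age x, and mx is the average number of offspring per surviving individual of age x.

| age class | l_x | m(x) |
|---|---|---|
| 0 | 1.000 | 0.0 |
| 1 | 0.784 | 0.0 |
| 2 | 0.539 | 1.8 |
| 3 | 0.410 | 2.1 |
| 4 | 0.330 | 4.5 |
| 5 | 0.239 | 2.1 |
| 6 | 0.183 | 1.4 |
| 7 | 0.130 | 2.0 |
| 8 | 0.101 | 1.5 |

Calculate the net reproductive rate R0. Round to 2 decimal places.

4.49

lx·mx by age: 0, 0, 0.9702, 0.861, 1.485, 0.5019, 0.2562, 0.26, 0.1515
R0 = Σ lx·mx = 4.4858 → 4.49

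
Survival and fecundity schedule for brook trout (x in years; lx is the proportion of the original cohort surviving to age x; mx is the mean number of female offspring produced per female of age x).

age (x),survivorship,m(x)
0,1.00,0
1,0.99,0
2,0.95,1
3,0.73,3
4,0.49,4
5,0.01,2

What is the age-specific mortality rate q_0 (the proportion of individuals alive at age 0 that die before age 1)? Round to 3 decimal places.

0.010

q_0 = (l_0 − l_1) / l_0 = (1 − 0.99) / 1
     = 0.01 / 1 = 0.01 → 0.010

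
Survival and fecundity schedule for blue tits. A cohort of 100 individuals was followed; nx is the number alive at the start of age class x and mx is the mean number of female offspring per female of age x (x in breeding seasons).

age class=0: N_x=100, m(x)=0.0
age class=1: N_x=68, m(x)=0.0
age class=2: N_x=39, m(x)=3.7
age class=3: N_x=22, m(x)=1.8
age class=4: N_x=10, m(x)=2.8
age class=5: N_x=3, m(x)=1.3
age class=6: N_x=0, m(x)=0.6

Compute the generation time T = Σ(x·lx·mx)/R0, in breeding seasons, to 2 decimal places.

2.50

lx = nx/n0 = nx/100: 1, 0.68, 0.39, 0.22, 0.1, 0.03, 0
lx·mx: 0, 0, 1.443, 0.396, 0.28, 0.039, 0 → R0 = 2.158
x·lx·mx: 0, 0, 2.886, 1.188, 1.12, 0.195, 0 → Σ = 5.389
T = 5.389 / 2.158 = 2.49722… → 2.50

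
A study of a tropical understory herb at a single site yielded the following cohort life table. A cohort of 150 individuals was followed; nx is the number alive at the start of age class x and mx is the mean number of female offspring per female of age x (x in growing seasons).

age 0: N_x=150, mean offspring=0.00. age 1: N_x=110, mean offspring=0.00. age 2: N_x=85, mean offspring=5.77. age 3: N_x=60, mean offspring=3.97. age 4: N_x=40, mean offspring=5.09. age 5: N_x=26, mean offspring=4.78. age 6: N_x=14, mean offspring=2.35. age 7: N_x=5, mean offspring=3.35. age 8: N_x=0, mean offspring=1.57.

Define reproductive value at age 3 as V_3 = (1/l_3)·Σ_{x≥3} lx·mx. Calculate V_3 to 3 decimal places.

lx = nx/n0 = nx/150: 1, 0.73333…, 0.56667…, 0.4, 0.26667…, 0.17333…, 0.09333…, 0.03333…, 0
lx·mx for x ≥ 3: 1.588, 1.357333…, 0.828533…, 0.219333…, 0.111667…, 0 → sum = 4.104867…
V_3 = 4.104867… / l_3 = 4.104867… / 0.4 = 10.262167… → 10.262

10.262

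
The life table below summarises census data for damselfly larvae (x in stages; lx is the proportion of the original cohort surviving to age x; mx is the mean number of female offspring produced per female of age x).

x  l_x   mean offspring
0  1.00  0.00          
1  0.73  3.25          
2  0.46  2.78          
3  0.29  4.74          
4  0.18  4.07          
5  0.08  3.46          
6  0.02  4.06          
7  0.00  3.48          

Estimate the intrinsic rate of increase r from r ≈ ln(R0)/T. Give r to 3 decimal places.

0.799

R0 = Σ lx·mx = 0 + 2.3725 + 1.2788 + 1.3746 + 0.7326 + 0.2768 + 0.0812 + 0 = 6.1165
Σ x·lx·mx = 13.8555; T = 13.8555/6.1165 = 2.26527…
r ≈ ln(R0)/T = ln(6.1165)/2.26527… = 0.79946… → 0.799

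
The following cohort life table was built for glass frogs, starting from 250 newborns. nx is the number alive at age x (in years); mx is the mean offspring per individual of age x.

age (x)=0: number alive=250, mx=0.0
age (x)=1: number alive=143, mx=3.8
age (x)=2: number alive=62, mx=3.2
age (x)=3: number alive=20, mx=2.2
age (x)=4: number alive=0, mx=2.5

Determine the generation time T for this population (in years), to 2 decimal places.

lx = nx/n0 = nx/250: 1, 0.572, 0.248, 0.08, 0
lx·mx: 0, 2.1736, 0.7936, 0.176, 0 → R0 = 3.1432
x·lx·mx: 0, 2.1736, 1.5872, 0.528, 0 → Σ = 4.2888
T = 4.2888 / 3.1432 = 1.364469… → 1.36

1.36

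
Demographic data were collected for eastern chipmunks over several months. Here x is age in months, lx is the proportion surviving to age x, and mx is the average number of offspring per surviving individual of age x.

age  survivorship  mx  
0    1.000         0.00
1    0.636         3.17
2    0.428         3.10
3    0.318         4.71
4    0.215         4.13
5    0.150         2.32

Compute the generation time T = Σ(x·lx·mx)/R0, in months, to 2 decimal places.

lx·mx: 0, 2.01612, 1.3268, 1.49778, 0.88795, 0.348 → R0 = 6.07665
x·lx·mx: 0, 2.01612, 2.6536, 4.49334, 3.5518, 1.74 → Σ = 14.45486
T = 14.45486 / 6.07665 = 2.378755… → 2.38

2.38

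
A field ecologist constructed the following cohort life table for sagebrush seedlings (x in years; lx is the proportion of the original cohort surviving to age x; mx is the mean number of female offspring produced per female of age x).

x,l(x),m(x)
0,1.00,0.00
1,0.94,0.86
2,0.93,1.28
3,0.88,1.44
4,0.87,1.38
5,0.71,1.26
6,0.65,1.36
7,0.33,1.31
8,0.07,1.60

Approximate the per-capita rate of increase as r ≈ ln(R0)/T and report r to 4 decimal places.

R0 = Σ lx·mx = 0 + 0.8084 + 1.1904 + 1.2672 + 1.2006 + 0.8946 + 0.884 + 0.4323 + 0.112 = 6.7895
Σ x·lx·mx = 25.4923; T = 25.4923/6.7895 = 3.75467…
r ≈ ln(R0)/T = ln(6.7895)/3.75467… = 0.510133… → 0.5101

0.5101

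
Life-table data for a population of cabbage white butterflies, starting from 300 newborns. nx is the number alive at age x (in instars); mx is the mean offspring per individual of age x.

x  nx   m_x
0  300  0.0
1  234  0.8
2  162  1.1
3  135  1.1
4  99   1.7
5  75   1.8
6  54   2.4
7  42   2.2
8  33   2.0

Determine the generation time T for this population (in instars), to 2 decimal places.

3.88

lx = nx/n0 = nx/300: 1, 0.78, 0.54, 0.45, 0.33, 0.25, 0.18, 0.14, 0.11
lx·mx: 0, 0.624, 0.594, 0.495, 0.561, 0.45, 0.432, 0.308, 0.22 → R0 = 3.684
x·lx·mx: 0, 0.624, 1.188, 1.485, 2.244, 2.25, 2.592, 2.156, 1.76 → Σ = 14.299
T = 14.299 / 3.684 = 3.881379… → 3.88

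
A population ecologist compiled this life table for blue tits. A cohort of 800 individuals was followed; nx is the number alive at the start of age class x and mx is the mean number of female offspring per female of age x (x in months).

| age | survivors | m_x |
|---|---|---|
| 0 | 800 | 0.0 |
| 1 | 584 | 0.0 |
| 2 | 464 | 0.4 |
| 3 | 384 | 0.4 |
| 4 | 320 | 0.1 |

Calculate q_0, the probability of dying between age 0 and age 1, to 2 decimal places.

lx = nx/n0 = nx/800: 1, 0.73, 0.58, 0.48, 0.4
q_0 = (l_0 − l_1) / l_0 = (1 − 0.73) / 1
     = 0.27 / 1 = 0.27 → 0.27

0.27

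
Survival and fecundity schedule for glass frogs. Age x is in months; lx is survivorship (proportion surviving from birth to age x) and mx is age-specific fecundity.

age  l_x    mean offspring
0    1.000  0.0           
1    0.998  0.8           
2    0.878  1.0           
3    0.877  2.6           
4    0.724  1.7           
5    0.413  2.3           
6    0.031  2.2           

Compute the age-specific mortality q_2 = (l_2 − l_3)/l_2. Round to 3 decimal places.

0.001

q_2 = (l_2 − l_3) / l_2 = (0.878 − 0.877) / 0.878
     = 0.001 / 0.878 = 0.001139… → 0.001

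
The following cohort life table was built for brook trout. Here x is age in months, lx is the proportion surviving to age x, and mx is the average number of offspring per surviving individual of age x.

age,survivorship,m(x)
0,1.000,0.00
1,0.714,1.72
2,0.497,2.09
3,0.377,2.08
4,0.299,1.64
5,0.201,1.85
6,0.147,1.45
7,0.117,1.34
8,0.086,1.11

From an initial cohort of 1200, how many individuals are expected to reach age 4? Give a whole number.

Expected survivors = N0 · l_4 = 1200 × 0.299 = 358.8 → 359

359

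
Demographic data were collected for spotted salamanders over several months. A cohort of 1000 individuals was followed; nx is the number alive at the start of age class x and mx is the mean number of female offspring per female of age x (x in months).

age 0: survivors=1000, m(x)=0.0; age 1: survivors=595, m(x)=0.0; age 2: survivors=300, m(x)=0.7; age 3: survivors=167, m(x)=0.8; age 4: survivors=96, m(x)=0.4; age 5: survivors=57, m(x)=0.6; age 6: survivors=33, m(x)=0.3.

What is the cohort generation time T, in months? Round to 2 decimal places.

lx = nx/n0 = nx/1000: 1, 0.595, 0.3, 0.167, 0.096, 0.057, 0.033
lx·mx: 0, 0, 0.21, 0.1336, 0.0384, 0.0342, 0.0099 → R0 = 0.4261
x·lx·mx: 0, 0, 0.42, 0.4008, 0.1536, 0.171, 0.0594 → Σ = 1.2048
T = 1.2048 / 0.4261 = 2.827505… → 2.83

2.83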